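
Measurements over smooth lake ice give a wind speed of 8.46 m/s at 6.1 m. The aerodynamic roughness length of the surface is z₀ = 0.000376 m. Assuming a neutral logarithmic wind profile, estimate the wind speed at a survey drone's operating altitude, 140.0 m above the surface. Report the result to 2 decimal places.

11.19 m/s

Log law: V(z) ∝ ln(z/z₀), so V₂/V₁ = ln(z₂/z₀) / ln(z₁/z₀).
ln(140.0/0.000376) = 12.8276, ln(6.1/0.000376) = 9.6942
V₂ = 8.46 × 12.8276/9.6942 = 8.46 × 1.3232 = 11.1944 m/s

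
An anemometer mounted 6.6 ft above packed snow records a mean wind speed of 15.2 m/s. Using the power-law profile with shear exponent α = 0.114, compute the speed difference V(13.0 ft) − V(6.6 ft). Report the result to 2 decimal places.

Power law: V₂ = V₁ · (z₂/z₁)^α = 15.2 × (1.9697)^0.114 = 16.4212 m/s
ΔV = 16.4212 − 15.2 = 1.2212 m/s

1.22 m/s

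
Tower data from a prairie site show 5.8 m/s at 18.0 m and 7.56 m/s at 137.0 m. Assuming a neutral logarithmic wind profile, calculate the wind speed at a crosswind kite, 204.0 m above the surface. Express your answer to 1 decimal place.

7.9 m/s

Log law: V ∝ ln(z/z₀). From the pair, with r = V₁/V₂ = 0.76720,
ln z₀ = (ln z₁ − r·ln z₂)/(1 − r) = (2.8904 − 0.76720×4.9200)/0.23280 = -3.7981 → z₀ = 0.02241 m
V₃ = V₁ · ln(z₃/z₀)/ln(z₁/z₀) = 5.8 × 9.1162/6.6885 = 7.9053 m/s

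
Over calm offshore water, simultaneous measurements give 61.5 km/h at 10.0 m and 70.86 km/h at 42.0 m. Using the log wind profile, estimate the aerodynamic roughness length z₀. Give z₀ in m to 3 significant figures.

z₀ ≈ 0.000803 m

Log law: V(z) ∝ ln(z/z₀). With r = V₁/V₂ = 61.5/70.86 = 0.86791,
r · ln(z₂/z₀) = ln(z₁/z₀) ⇒ ln z₀ = (ln z₁ − r·ln z₂)/(1 − r)
ln z₀ = (2.30259 − 0.86791×3.73767) / 0.13209 = -7.1267
z₀ = exp(-7.1267) = 0.0008034 m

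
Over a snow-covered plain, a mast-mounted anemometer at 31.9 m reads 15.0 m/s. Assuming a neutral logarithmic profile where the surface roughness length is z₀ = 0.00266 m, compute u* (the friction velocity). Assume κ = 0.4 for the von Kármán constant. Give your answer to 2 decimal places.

u* ≈ 0.64 m/s

Log law: V(z) = (u*/κ) · ln(z/z₀) ⇒ u* = κ · V / ln(z/z₀)
u* = 0.4 × 15.0 / ln(31.9/0.00266) = 0.4 × 15.0 / 9.3920
   = 6.0000 / 9.3920 = 0.6388 m/s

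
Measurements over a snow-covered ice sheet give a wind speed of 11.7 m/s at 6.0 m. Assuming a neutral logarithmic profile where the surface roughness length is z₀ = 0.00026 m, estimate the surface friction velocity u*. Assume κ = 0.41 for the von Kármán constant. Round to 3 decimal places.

u* ≈ 0.477 m/s

Log law: V(z) = (u*/κ) · ln(z/z₀) ⇒ u* = κ · V / ln(z/z₀)
u* = 0.41 × 11.7 / ln(6.0/0.00026) = 0.41 × 11.7 / 10.0466
   = 4.7970 / 10.0466 = 0.4775 m/s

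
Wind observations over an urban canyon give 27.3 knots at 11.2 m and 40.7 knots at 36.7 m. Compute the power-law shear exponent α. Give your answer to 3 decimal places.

α ≈ 0.336

Power law: V₂/V₁ = (z₂/z₁)^α ⇒ α = ln(V₂/V₁) / ln(z₂/z₁)
α = ln(40.7/27.3) / ln(36.7/11.2) = ln(1.4908) / ln(3.2768)
  = 0.39934 / 1.18686 = 0.33647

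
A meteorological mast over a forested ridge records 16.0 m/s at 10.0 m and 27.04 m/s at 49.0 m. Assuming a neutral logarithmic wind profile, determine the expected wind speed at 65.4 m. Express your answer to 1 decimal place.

Log law: V ∝ ln(z/z₀). From the pair, with r = V₁/V₂ = 0.59172,
ln z₀ = (ln z₁ − r·ln z₂)/(1 − r) = (2.3026 − 0.59172×3.8918)/0.40828 = -0.0007 → z₀ = 0.9993 m
V₃ = V₁ · ln(z₃/z₀)/ln(z₁/z₀) = 16.0 × 4.1812/2.3032 = 29.0455 m/s

29.0 m/s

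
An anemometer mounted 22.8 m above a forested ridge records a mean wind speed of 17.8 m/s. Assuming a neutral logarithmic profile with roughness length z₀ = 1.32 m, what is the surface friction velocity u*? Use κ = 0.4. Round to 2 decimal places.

u* ≈ 2.50 m/s

Log law: V(z) = (u*/κ) · ln(z/z₀) ⇒ u* = κ · V / ln(z/z₀)
u* = 0.4 × 17.8 / ln(22.8/1.32) = 0.4 × 17.8 / 2.8491
   = 7.1200 / 2.8491 = 2.4990 m/s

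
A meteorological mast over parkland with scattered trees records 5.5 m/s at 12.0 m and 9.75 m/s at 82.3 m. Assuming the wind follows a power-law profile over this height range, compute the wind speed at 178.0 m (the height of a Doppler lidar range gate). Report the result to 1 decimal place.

12.3 m/s

First find α: α = ln(V₂/V₁)/ln(z₂/z₁) = ln(9.75/5.5)/ln(82.3/12.0) = 0.57252/1.92546 = 0.2973
Extrapolate from 82.3 m to 178.0 m: V₃ = 9.75 × (178.0/82.3)^0.2973 = 9.75 × 1.2578 = 12.2637 m/s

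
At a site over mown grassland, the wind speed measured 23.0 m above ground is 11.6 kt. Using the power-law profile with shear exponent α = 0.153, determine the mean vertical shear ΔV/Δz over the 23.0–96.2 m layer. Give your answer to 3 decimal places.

Power law: V₂ = V₁ · (z₂/z₁)^α = 11.6 × (4.1826)^0.153 = 14.4391 kt
ΔV/Δz = (14.4391 − 11.6)/(96.2 − 23.0) = 2.8391/73.2000 = 0.03879 kt/m

0.039 kt/m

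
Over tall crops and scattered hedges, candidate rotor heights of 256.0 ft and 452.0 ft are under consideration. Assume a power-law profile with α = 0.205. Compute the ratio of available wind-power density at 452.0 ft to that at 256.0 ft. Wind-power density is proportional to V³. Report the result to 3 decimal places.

1.419

Speed ratio: V_B/V_A = (z_B/z_A)^α = (452.0/256.0)^0.205 = (1.7656)^0.205 = 1.12361
Power-density ratio: P_B/P_A = (V_B/V_A)³ = (1.12361)³ = 1.41854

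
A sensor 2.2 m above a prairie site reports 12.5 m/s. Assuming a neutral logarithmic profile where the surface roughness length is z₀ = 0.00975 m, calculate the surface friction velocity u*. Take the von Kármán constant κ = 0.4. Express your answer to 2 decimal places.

Log law: V(z) = (u*/κ) · ln(z/z₀) ⇒ u* = κ · V / ln(z/z₀)
u* = 0.4 × 12.5 / ln(2.2/0.00975) = 0.4 × 12.5 / 5.4189
   = 5.0000 / 5.4189 = 0.9227 m/s

u* ≈ 0.92 m/s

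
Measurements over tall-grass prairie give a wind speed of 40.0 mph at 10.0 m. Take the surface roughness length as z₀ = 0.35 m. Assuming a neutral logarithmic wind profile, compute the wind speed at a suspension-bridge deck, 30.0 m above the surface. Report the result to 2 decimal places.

Log law: V(z) ∝ ln(z/z₀), so V₂/V₁ = ln(z₂/z₀) / ln(z₁/z₀).
ln(30.0/0.35) = 4.4510, ln(10.0/0.35) = 3.3524
V₂ = 40.0 × 4.4510/3.3524 = 40.0 × 1.3277 = 53.1083 mph

53.11 mph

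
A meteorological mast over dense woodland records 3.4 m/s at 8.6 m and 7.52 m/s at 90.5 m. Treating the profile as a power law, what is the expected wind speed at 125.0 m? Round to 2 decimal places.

First find α: α = ln(V₂/V₁)/ln(z₂/z₁) = ln(7.52/3.4)/ln(90.5/8.6) = 0.79379/2.35359 = 0.3373
Extrapolate from 90.5 m to 125.0 m: V₃ = 7.52 × (125.0/90.5)^0.3373 = 7.52 × 1.1151 = 8.3854 m/s

8.39 m/s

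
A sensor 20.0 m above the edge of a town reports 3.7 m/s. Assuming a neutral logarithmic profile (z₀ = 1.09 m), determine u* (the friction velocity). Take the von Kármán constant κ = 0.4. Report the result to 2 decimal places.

Log law: V(z) = (u*/κ) · ln(z/z₀) ⇒ u* = κ · V / ln(z/z₀)
u* = 0.4 × 3.7 / ln(20.0/1.09) = 0.4 × 3.7 / 2.9096
   = 1.4800 / 2.9096 = 0.5087 m/s

u* ≈ 0.51 m/s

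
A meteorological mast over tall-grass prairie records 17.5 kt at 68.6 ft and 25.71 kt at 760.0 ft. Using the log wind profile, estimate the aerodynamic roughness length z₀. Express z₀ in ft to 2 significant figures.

Log law: V(z) ∝ ln(z/z₀). With r = V₁/V₂ = 17.5/25.71 = 0.68067,
r · ln(z₂/z₀) = ln(z₁/z₀) ⇒ ln z₀ = (ln z₁ − r·ln z₂)/(1 − r)
ln z₀ = (4.22829 − 0.68067×6.63332) / 0.31933 = -0.8981
z₀ = exp(-0.8981) = 0.4073 ft

z₀ ≈ 0.41 ft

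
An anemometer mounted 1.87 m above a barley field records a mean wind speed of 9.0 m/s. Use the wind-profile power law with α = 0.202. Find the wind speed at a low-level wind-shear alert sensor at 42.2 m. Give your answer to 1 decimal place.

16.9 m/s

Power-law profile: V₂ = V₁ · (z₂/z₁)^α
V₂ = 9.0 × (42.2/1.87)^0.202 = 9.0 × (22.5668)^0.202
    = 9.0 × 1.8767 = 16.8905 m/s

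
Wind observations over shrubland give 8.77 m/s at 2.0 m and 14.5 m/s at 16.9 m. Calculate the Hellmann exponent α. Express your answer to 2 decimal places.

α ≈ 0.24

Power law: V₂/V₁ = (z₂/z₁)^α ⇒ α = ln(V₂/V₁) / ln(z₂/z₁)
α = ln(14.5/8.77) / ln(16.9/2.0) = ln(1.6534) / ln(8.4500)
  = 0.50281 / 2.13417 = 0.23560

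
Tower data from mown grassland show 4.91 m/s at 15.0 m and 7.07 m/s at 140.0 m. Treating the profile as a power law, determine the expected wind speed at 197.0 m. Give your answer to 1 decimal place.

7.5 m/s

First find α: α = ln(V₂/V₁)/ln(z₂/z₁) = ln(7.07/4.91)/ln(140.0/15.0) = 0.36459/2.23359 = 0.1632
Extrapolate from 140.0 m to 197.0 m: V₃ = 7.07 × (197.0/140.0)^0.1632 = 7.07 × 1.0573 = 7.4754 m/s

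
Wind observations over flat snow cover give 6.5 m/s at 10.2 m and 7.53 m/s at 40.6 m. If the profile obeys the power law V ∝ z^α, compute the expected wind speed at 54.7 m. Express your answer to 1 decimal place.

7.8 m/s

First find α: α = ln(V₂/V₁)/ln(z₂/z₁) = ln(7.53/6.5)/ln(40.6/10.2) = 0.14709/1.38138 = 0.1065
Extrapolate from 40.6 m to 54.7 m: V₃ = 7.53 × (54.7/40.6)^0.1065 = 7.53 × 1.0323 = 7.7729 m/s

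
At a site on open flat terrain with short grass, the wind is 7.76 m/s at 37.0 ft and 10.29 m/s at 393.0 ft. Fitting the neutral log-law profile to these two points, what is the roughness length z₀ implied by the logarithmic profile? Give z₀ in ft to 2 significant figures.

z₀ ≈ 0.026 ft

Log law: V(z) ∝ ln(z/z₀). With r = V₁/V₂ = 7.76/10.29 = 0.75413,
r · ln(z₂/z₀) = ln(z₁/z₀) ⇒ ln z₀ = (ln z₁ − r·ln z₂)/(1 − r)
ln z₀ = (3.61092 − 0.75413×5.97381) / 0.24587 = -3.6365
z₀ = exp(-3.6365) = 0.02634 ft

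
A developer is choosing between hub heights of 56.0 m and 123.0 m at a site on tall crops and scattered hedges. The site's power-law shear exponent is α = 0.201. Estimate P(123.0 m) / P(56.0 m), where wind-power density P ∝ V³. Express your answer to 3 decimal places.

Speed ratio: V_B/V_A = (z_B/z_A)^α = (123.0/56.0)^0.201 = (2.1964)^0.201 = 1.17135
Power-density ratio: P_B/P_A = (V_B/V_A)³ = (1.17135)³ = 1.60715

1.607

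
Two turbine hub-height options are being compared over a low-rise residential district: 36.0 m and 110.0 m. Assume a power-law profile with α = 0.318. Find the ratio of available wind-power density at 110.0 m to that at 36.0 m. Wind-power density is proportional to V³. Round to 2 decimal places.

Speed ratio: V_B/V_A = (z_B/z_A)^α = (110.0/36.0)^0.318 = (3.0556)^0.318 = 1.42646
Power-density ratio: P_B/P_A = (V_B/V_A)³ = (1.42646)³ = 2.90253

2.90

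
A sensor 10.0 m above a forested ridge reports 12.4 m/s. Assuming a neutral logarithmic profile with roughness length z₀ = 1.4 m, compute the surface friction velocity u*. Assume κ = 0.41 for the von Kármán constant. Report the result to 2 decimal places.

Log law: V(z) = (u*/κ) · ln(z/z₀) ⇒ u* = κ · V / ln(z/z₀)
u* = 0.41 × 12.4 / ln(10.0/1.4) = 0.41 × 12.4 / 1.9661
   = 5.0840 / 1.9661 = 2.5858 m/s

u* ≈ 2.59 m/s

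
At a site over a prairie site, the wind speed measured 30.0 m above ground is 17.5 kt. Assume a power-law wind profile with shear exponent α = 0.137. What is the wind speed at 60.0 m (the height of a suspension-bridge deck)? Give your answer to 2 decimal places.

19.24 kt

Power-law profile: V₂ = V₁ · (z₂/z₁)^α
V₂ = 17.5 × (60.0/30.0)^0.137 = 17.5 × (2.0000)^0.137
    = 17.5 × 1.0996 = 19.2433 kt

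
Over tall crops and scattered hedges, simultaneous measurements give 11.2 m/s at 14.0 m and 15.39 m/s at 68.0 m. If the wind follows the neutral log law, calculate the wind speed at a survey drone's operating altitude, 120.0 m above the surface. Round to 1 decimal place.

16.9 m/s

Log law: V ∝ ln(z/z₀). From the pair, with r = V₁/V₂ = 0.72775,
ln z₀ = (ln z₁ − r·ln z₂)/(1 − r) = (2.6391 − 0.72775×4.2195)/0.27225 = -1.5855 → z₀ = 0.2048 m
V₃ = V₁ · ln(z₃/z₀)/ln(z₁/z₀) = 11.2 × 6.3730/4.2246 = 16.8958 m/s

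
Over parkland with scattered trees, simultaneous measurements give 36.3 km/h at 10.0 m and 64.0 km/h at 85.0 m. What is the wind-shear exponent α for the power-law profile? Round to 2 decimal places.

Power law: V₂/V₁ = (z₂/z₁)^α ⇒ α = ln(V₂/V₁) / ln(z₂/z₁)
α = ln(64.0/36.3) / ln(85.0/10.0) = ln(1.7631) / ln(8.5000)
  = 0.56707 / 2.14007 = 0.26498

α ≈ 0.26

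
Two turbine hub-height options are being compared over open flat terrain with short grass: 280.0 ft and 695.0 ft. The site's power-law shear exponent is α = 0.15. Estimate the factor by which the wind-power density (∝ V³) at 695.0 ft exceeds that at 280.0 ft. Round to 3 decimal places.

Speed ratio: V_B/V_A = (z_B/z_A)^α = (695.0/280.0)^0.15 = (2.4821)^0.15 = 1.14610
Power-density ratio: P_B/P_A = (V_B/V_A)³ = (1.14610)³ = 1.50547

1.505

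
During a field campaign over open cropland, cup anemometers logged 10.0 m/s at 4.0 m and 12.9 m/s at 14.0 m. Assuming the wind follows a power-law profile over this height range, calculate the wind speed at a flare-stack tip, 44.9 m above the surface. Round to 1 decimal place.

16.3 m/s

First find α: α = ln(V₂/V₁)/ln(z₂/z₁) = ln(12.9/10.0)/ln(14.0/4.0) = 0.25464/1.25276 = 0.2033
Extrapolate from 14.0 m to 44.9 m: V₃ = 12.9 × (44.9/14.0)^0.2033 = 12.9 × 1.2673 = 16.3480 m/s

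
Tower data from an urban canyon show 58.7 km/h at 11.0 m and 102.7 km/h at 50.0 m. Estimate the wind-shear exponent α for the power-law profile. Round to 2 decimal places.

Power law: V₂/V₁ = (z₂/z₁)^α ⇒ α = ln(V₂/V₁) / ln(z₂/z₁)
α = ln(102.7/58.7) / ln(50.0/11.0) = ln(1.7496) / ln(4.5455)
  = 0.55937 / 1.51413 = 0.36944

α ≈ 0.37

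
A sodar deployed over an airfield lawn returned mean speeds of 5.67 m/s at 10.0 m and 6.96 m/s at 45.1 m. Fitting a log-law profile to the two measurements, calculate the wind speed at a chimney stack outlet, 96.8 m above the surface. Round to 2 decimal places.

7.61 m/s

Log law: V ∝ ln(z/z₀). From the pair, with r = V₁/V₂ = 0.81466,
ln z₀ = (ln z₁ − r·ln z₂)/(1 − r) = (2.3026 − 0.81466×3.8089)/0.18534 = -4.3181 → z₀ = 0.01332 m
V₃ = V₁ · ln(z₃/z₀)/ln(z₁/z₀) = 5.67 × 8.8908/6.6207 = 7.6141 m/s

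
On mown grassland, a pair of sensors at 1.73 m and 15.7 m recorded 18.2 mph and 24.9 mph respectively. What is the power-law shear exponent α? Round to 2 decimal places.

Power law: V₂/V₁ = (z₂/z₁)^α ⇒ α = ln(V₂/V₁) / ln(z₂/z₁)
α = ln(24.9/18.2) / ln(15.7/1.73) = ln(1.3681) / ln(9.0751)
  = 0.31345 / 2.20554 = 0.14212

α ≈ 0.14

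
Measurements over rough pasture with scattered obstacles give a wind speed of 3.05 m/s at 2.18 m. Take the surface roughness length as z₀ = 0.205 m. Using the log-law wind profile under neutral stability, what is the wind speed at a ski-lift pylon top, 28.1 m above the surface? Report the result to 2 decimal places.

Log law: V(z) ∝ ln(z/z₀), so V₂/V₁ = ln(z₂/z₀) / ln(z₁/z₀).
ln(28.1/0.205) = 4.9205, ln(2.18/0.205) = 2.3641
V₂ = 3.05 × 4.9205/2.3641 = 3.05 × 2.0814 = 6.3482 m/s

6.35 m/s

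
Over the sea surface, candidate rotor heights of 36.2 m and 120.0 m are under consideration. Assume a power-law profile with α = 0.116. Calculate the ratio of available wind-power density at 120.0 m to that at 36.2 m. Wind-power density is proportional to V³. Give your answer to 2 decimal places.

1.52

Speed ratio: V_B/V_A = (z_B/z_A)^α = (120.0/36.2)^0.116 = (3.3149)^0.116 = 1.14914
Power-density ratio: P_B/P_A = (V_B/V_A)³ = (1.14914)³ = 1.51749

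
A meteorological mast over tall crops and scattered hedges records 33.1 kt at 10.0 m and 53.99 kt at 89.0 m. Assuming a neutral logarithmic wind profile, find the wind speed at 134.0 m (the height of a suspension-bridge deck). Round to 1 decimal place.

57.9 kt

Log law: V ∝ ln(z/z₀). From the pair, with r = V₁/V₂ = 0.61308,
ln z₀ = (ln z₁ − r·ln z₂)/(1 − r) = (2.3026 − 0.61308×4.4886)/0.38692 = -1.1612 → z₀ = 0.3131 m
V₃ = V₁ · ln(z₃/z₀)/ln(z₁/z₀) = 33.1 × 6.0590/3.4638 = 57.9004 kt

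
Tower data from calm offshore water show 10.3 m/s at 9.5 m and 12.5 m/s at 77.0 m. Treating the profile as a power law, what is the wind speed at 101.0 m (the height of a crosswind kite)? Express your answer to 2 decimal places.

First find α: α = ln(V₂/V₁)/ln(z₂/z₁) = ln(12.5/10.3)/ln(77.0/9.5) = 0.19358/2.09251 = 0.0925
Extrapolate from 77.0 m to 101.0 m: V₃ = 12.5 × (101.0/77.0)^0.0925 = 12.5 × 1.0254 = 12.8177 m/s

12.82 m/s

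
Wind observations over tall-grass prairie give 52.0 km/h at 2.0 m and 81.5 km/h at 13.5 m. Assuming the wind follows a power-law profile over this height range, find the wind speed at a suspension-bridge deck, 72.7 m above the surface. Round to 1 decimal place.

First find α: α = ln(V₂/V₁)/ln(z₂/z₁) = ln(81.5/52.0)/ln(13.5/2.0) = 0.44936/1.90954 = 0.2353
Extrapolate from 13.5 m to 72.7 m: V₃ = 81.5 × (72.7/13.5)^0.2353 = 81.5 × 1.4862 = 121.1228 km/h

121.1 km/h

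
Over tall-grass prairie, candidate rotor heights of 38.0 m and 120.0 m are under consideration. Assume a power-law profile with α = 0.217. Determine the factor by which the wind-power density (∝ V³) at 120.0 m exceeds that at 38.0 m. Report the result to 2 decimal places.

Speed ratio: V_B/V_A = (z_B/z_A)^α = (120.0/38.0)^0.217 = (3.1579)^0.217 = 1.28342
Power-density ratio: P_B/P_A = (V_B/V_A)³ = (1.28342)³ = 2.11401

2.11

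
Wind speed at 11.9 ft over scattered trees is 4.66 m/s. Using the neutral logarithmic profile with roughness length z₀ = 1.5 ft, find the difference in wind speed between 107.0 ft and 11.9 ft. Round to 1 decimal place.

4.9 m/s

Log law: V₂ = V₁ · ln(z₂/z₀)/ln(z₁/z₀) = 4.66 × 4.2674/2.0711 = 9.6017 m/s
ΔV = 9.6017 − 4.66 = 4.9417 m/s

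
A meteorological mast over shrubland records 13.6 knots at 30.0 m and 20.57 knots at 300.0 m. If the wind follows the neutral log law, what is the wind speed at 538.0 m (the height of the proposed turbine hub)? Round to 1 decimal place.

22.3 knots

Log law: V ∝ ln(z/z₀). From the pair, with r = V₁/V₂ = 0.66116,
ln z₀ = (ln z₁ − r·ln z₂)/(1 − r) = (3.4012 − 0.66116×5.7038)/0.33884 = -1.0917 → z₀ = 0.3357 m
V₃ = V₁ · ln(z₃/z₀)/ln(z₁/z₀) = 13.6 × 7.3795/4.4928 = 22.3380 knots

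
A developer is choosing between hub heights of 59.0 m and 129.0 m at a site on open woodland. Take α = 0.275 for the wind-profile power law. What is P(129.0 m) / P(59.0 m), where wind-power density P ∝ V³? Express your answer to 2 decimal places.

1.91

Speed ratio: V_B/V_A = (z_B/z_A)^α = (129.0/59.0)^0.275 = (2.1864)^0.275 = 1.24002
Power-density ratio: P_B/P_A = (V_B/V_A)³ = (1.24002)³ = 1.90671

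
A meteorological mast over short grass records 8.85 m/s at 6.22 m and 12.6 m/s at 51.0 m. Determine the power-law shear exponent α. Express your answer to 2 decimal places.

Power law: V₂/V₁ = (z₂/z₁)^α ⇒ α = ln(V₂/V₁) / ln(z₂/z₁)
α = ln(12.6/8.85) / ln(51.0/6.22) = ln(1.4237) / ln(8.1994)
  = 0.35328 / 2.10406 = 0.16790

α ≈ 0.17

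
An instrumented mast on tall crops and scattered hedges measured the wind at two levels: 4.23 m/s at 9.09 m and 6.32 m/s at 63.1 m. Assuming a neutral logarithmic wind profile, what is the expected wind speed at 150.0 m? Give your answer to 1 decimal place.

Log law: V ∝ ln(z/z₀). From the pair, with r = V₁/V₂ = 0.66930,
ln z₀ = (ln z₁ − r·ln z₂)/(1 − r) = (2.2072 − 0.66930×4.1447)/0.33070 = -1.7143 → z₀ = 0.1801 m
V₃ = V₁ · ln(z₃/z₀)/ln(z₁/z₀) = 4.23 × 6.7249/3.9214 = 7.2540 m/s

7.3 m/s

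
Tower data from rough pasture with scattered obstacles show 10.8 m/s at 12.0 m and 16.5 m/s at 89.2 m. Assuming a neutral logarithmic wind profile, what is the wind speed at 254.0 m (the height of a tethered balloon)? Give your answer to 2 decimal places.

Log law: V ∝ ln(z/z₀). From the pair, with r = V₁/V₂ = 0.65455,
ln z₀ = (ln z₁ − r·ln z₂)/(1 − r) = (2.4849 − 0.65455×4.4909)/0.34545 = -1.3159 → z₀ = 0.2682 m
V₃ = V₁ · ln(z₃/z₀)/ln(z₁/z₀) = 10.8 × 6.8532/3.8008 = 19.4735 m/s

19.47 m/s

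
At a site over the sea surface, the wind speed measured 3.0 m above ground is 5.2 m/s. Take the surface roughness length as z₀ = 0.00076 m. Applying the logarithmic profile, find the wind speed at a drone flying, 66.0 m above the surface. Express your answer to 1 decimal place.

7.1 m/s

Log law: V(z) ∝ ln(z/z₀), so V₂/V₁ = ln(z₂/z₀) / ln(z₁/z₀).
ln(66.0/0.00076) = 11.3718, ln(3.0/0.00076) = 8.2808
V₂ = 5.2 × 11.3718/8.2808 = 5.2 × 1.3733 = 7.1410 m/s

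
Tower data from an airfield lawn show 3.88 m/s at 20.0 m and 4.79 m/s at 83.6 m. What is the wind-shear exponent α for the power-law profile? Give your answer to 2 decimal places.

Power law: V₂/V₁ = (z₂/z₁)^α ⇒ α = ln(V₂/V₁) / ln(z₂/z₁)
α = ln(4.79/3.88) / ln(83.6/20.0) = ln(1.2345) / ln(4.1800)
  = 0.21070 / 1.43031 = 0.14731

α ≈ 0.15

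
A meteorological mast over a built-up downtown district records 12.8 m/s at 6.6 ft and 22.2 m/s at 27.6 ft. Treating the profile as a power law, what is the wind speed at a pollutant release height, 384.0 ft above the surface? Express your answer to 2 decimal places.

61.15 m/s

First find α: α = ln(V₂/V₁)/ln(z₂/z₁) = ln(22.2/12.8)/ln(27.6/6.6) = 0.55065/1.43075 = 0.3849
Extrapolate from 27.6 ft to 384.0 ft: V₃ = 22.2 × (384.0/27.6)^0.3849 = 22.2 × 2.7546 = 61.1531 m/s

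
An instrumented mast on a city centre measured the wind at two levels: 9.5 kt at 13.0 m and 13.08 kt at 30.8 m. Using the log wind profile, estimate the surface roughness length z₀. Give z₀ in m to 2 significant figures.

z₀ ≈ 1.3 m

Log law: V(z) ∝ ln(z/z₀). With r = V₁/V₂ = 9.5/13.08 = 0.72630,
r · ln(z₂/z₀) = ln(z₁/z₀) ⇒ ln z₀ = (ln z₁ − r·ln z₂)/(1 − r)
ln z₀ = (2.56495 − 0.72630×3.42751) / 0.27370 = 0.2760
z₀ = exp(0.2760) = 1.318 m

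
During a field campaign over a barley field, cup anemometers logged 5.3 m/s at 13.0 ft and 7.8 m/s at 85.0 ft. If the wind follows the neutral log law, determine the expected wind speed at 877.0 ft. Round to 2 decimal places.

Log law: V ∝ ln(z/z₀). From the pair, with r = V₁/V₂ = 0.67949,
ln z₀ = (ln z₁ − r·ln z₂)/(1 − r) = (2.5649 − 0.67949×4.4427)/0.32051 = -1.4158 → z₀ = 0.2427 ft
V₃ = V₁ · ln(z₃/z₀)/ln(z₁/z₀) = 5.3 × 8.1923/3.9807 = 10.9073 m/s

10.91 m/s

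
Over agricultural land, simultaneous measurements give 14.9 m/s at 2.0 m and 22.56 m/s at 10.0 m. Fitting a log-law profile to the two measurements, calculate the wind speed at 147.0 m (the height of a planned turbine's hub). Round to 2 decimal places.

Log law: V ∝ ln(z/z₀). From the pair, with r = V₁/V₂ = 0.66046,
ln z₀ = (ln z₁ − r·ln z₂)/(1 − r) = (0.6931 − 0.66046×2.3026)/0.33954 = -2.4375 → z₀ = 0.08738 m
V₃ = V₁ · ln(z₃/z₀)/ln(z₁/z₀) = 14.9 × 7.4279/3.1306 = 35.3526 m/s

35.35 m/s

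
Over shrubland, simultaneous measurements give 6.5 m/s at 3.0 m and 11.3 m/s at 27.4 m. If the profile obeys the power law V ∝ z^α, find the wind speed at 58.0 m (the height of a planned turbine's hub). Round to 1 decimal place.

13.6 m/s

First find α: α = ln(V₂/V₁)/ln(z₂/z₁) = ln(11.3/6.5)/ln(27.4/3.0) = 0.55300/2.21193 = 0.2500
Extrapolate from 27.4 m to 58.0 m: V₃ = 11.3 × (58.0/27.4)^0.2500 = 11.3 × 1.2062 = 13.6301 m/s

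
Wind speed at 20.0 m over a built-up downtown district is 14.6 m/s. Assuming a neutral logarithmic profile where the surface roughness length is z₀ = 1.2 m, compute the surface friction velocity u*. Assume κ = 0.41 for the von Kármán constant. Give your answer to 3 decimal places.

u* ≈ 2.128 m/s

Log law: V(z) = (u*/κ) · ln(z/z₀) ⇒ u* = κ · V / ln(z/z₀)
u* = 0.41 × 14.6 / ln(20.0/1.2) = 0.41 × 14.6 / 2.8134
   = 5.9860 / 2.8134 = 2.1277 m/s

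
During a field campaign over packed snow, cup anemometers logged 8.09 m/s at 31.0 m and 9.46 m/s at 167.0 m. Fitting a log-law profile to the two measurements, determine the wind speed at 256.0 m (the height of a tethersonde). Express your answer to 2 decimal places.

9.81 m/s

Log law: V ∝ ln(z/z₀). From the pair, with r = V₁/V₂ = 0.85518,
ln z₀ = (ln z₁ − r·ln z₂)/(1 − r) = (3.4340 − 0.85518×5.1180)/0.14482 = -6.5103 → z₀ = 0.001488 m
V₃ = V₁ · ln(z₃/z₀)/ln(z₁/z₀) = 8.09 × 12.0554/9.9442 = 9.8075 m/s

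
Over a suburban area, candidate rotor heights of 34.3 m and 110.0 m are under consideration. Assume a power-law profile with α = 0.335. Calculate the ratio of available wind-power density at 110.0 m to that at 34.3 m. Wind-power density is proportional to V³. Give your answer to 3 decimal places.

3.226

Speed ratio: V_B/V_A = (z_B/z_A)^α = (110.0/34.3)^0.335 = (3.2070)^0.335 = 1.47755
Power-density ratio: P_B/P_A = (V_B/V_A)³ = (1.47755)³ = 3.22574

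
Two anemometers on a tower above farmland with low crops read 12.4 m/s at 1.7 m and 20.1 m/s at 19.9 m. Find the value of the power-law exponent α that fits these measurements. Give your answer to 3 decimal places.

α ≈ 0.196

Power law: V₂/V₁ = (z₂/z₁)^α ⇒ α = ln(V₂/V₁) / ln(z₂/z₁)
α = ln(20.1/12.4) / ln(19.9/1.7) = ln(1.6210) / ln(11.7059)
  = 0.48302 / 2.46009 = 0.19634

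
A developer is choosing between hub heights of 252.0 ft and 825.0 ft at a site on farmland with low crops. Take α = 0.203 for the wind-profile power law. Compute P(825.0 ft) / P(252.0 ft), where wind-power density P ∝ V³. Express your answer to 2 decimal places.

Speed ratio: V_B/V_A = (z_B/z_A)^α = (825.0/252.0)^0.203 = (3.2738)^0.203 = 1.27220
Power-density ratio: P_B/P_A = (V_B/V_A)³ = (1.27220)³ = 2.05905

2.06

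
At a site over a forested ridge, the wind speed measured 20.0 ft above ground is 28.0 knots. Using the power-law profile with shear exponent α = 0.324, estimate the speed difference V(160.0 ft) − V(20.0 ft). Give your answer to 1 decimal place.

Power law: V₂ = V₁ · (z₂/z₁)^α = 28.0 × (8.0000)^0.324 = 54.9236 knots
ΔV = 54.9236 − 28.0 = 26.9236 knots

26.9 knots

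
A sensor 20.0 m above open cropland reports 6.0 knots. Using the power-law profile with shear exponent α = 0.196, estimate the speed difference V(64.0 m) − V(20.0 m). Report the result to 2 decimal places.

1.54 knots

Power law: V₂ = V₁ · (z₂/z₁)^α = 6.0 × (3.2000)^0.196 = 7.5363 knots
ΔV = 7.5363 − 6.0 = 1.5363 knots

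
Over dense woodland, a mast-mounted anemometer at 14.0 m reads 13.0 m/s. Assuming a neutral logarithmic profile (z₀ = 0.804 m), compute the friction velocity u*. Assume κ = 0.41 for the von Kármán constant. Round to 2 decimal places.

u* ≈ 1.87 m/s

Log law: V(z) = (u*/κ) · ln(z/z₀) ⇒ u* = κ · V / ln(z/z₀)
u* = 0.41 × 13.0 / ln(14.0/0.804) = 0.41 × 13.0 / 2.8572
   = 5.3300 / 2.8572 = 1.8655 m/s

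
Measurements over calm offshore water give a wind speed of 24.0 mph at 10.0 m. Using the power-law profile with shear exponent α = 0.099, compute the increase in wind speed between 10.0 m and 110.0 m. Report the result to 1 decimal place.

Power law: V₂ = V₁ · (z₂/z₁)^α = 24.0 × (11.0000)^0.099 = 30.4305 mph
ΔV = 30.4305 − 24.0 = 6.4305 mph

6.4 mph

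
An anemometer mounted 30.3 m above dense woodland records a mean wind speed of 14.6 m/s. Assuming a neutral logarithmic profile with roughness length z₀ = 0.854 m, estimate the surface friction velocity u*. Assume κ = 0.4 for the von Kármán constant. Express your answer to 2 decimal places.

u* ≈ 1.64 m/s

Log law: V(z) = (u*/κ) · ln(z/z₀) ⇒ u* = κ · V / ln(z/z₀)
u* = 0.4 × 14.6 / ln(30.3/0.854) = 0.4 × 14.6 / 3.5690
   = 5.8400 / 3.5690 = 1.6363 m/s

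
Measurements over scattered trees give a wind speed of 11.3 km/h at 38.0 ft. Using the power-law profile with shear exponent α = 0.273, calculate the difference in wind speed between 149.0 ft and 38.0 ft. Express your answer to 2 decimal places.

5.11 km/h

Power law: V₂ = V₁ · (z₂/z₁)^α = 11.3 × (3.9211)^0.273 = 16.4088 km/h
ΔV = 16.4088 − 11.3 = 5.1088 km/h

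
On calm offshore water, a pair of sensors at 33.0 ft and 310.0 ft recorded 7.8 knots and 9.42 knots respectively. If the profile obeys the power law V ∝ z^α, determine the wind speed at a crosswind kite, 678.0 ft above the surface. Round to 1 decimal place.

First find α: α = ln(V₂/V₁)/ln(z₂/z₁) = ln(9.42/7.8)/ln(310.0/33.0) = 0.18871/2.24006 = 0.0842
Extrapolate from 310.0 ft to 678.0 ft: V₃ = 9.42 × (678.0/310.0)^0.0842 = 9.42 × 1.0681 = 10.0620 knots

10.1 knots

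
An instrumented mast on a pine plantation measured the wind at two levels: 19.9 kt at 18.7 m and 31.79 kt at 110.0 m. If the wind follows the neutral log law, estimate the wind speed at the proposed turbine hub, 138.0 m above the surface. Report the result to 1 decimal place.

Log law: V ∝ ln(z/z₀). From the pair, with r = V₁/V₂ = 0.62598,
ln z₀ = (ln z₁ − r·ln z₂)/(1 − r) = (2.9285 − 0.62598×4.7005)/0.37402 = -0.0372 → z₀ = 0.9635 m
V₃ = V₁ · ln(z₃/z₀)/ln(z₁/z₀) = 19.9 × 4.9644/2.9657 = 33.3117 kt

33.3 kt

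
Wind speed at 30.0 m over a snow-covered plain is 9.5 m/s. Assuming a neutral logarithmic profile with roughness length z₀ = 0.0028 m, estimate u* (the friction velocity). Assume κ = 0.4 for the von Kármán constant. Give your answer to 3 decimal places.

u* ≈ 0.410 m/s

Log law: V(z) = (u*/κ) · ln(z/z₀) ⇒ u* = κ · V / ln(z/z₀)
u* = 0.4 × 9.5 / ln(30.0/0.0028) = 0.4 × 9.5 / 9.2793
   = 3.8000 / 9.2793 = 0.4095 m/s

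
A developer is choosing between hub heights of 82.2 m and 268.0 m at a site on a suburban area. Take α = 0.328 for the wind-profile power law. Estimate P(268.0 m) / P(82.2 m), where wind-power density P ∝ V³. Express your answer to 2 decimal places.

Speed ratio: V_B/V_A = (z_B/z_A)^α = (268.0/82.2)^0.328 = (3.2603)^0.328 = 1.47350
Power-density ratio: P_B/P_A = (V_B/V_A)³ = (1.47350)³ = 3.19927

3.20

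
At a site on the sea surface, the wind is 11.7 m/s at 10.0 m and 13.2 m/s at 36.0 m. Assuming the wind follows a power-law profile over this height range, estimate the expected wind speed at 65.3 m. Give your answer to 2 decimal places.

First find α: α = ln(V₂/V₁)/ln(z₂/z₁) = ln(13.2/11.7)/ln(36.0/10.0) = 0.12063/1.28093 = 0.0942
Extrapolate from 36.0 m to 65.3 m: V₃ = 13.2 × (65.3/36.0)^0.0942 = 13.2 × 1.0577 = 13.9614 m/s

13.96 m/s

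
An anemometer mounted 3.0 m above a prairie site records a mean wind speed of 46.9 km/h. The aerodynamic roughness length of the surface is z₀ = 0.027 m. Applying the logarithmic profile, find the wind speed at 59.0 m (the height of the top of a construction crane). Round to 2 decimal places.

76.56 km/h

Log law: V(z) ∝ ln(z/z₀), so V₂/V₁ = ln(z₂/z₀) / ln(z₁/z₀).
ln(59.0/0.027) = 7.6895, ln(3.0/0.027) = 4.7105
V₂ = 46.9 × 7.6895/4.7105 = 46.9 × 1.6324 = 76.5594 km/h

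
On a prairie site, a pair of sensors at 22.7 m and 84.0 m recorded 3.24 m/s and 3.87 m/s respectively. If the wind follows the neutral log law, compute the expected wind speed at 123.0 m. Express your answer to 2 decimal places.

Log law: V ∝ ln(z/z₀). From the pair, with r = V₁/V₂ = 0.83721,
ln z₀ = (ln z₁ − r·ln z₂)/(1 − r) = (3.1224 − 0.83721×4.4308)/0.16279 = -3.6068 → z₀ = 0.02714 m
V₃ = V₁ · ln(z₃/z₀)/ln(z₁/z₀) = 3.24 × 8.4190/6.7292 = 4.0536 m/s

4.05 m/s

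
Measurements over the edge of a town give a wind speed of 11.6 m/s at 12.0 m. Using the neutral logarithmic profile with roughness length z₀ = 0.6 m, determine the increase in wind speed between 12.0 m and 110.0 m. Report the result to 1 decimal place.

8.6 m/s

Log law: V₂ = V₁ · ln(z₂/z₀)/ln(z₁/z₀) = 11.6 × 5.2113/2.9957 = 20.1791 m/s
ΔV = 20.1791 − 11.6 = 8.5791 m/s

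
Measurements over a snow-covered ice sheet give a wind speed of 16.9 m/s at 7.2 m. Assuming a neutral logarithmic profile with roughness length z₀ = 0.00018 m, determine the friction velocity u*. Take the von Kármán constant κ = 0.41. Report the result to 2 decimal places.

u* ≈ 0.65 m/s

Log law: V(z) = (u*/κ) · ln(z/z₀) ⇒ u* = κ · V / ln(z/z₀)
u* = 0.41 × 16.9 / ln(7.2/0.00018) = 0.41 × 16.9 / 10.5966
   = 6.9290 / 10.5966 = 0.6539 m/s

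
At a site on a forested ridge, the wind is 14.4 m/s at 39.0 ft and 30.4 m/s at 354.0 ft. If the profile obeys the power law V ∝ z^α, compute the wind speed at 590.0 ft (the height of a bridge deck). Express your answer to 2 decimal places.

36.14 m/s

First find α: α = ln(V₂/V₁)/ln(z₂/z₁) = ln(30.4/14.4)/ln(354.0/39.0) = 0.74721/2.20574 = 0.3388
Extrapolate from 354.0 ft to 590.0 ft: V₃ = 30.4 × (590.0/354.0)^0.3388 = 30.4 × 1.1889 = 36.1432 m/s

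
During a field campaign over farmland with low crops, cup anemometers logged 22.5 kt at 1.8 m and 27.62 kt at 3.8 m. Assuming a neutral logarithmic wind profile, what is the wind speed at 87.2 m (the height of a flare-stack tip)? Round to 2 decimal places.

Log law: V ∝ ln(z/z₀). From the pair, with r = V₁/V₂ = 0.81463,
ln z₀ = (ln z₁ − r·ln z₂)/(1 − r) = (0.5878 − 0.81463×1.3350)/0.18537 = -2.6959 → z₀ = 0.06748 m
V₃ = V₁ · ln(z₃/z₀)/ln(z₁/z₀) = 22.5 × 7.1641/3.2837 = 49.0891 kt

49.09 kt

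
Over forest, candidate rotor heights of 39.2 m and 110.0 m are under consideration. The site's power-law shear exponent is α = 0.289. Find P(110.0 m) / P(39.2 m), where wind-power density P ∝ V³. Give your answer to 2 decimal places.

Speed ratio: V_B/V_A = (z_B/z_A)^α = (110.0/39.2)^0.289 = (2.8061)^0.289 = 1.34742
Power-density ratio: P_B/P_A = (V_B/V_A)³ = (1.34742)³ = 2.44629

2.45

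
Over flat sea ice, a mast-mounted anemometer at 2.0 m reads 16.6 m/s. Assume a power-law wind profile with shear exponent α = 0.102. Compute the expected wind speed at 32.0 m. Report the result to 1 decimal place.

22.0 m/s

Power-law profile: V₂ = V₁ · (z₂/z₁)^α
V₂ = 16.6 × (32.0/2.0)^0.102 = 16.6 × (16.0000)^0.102
    = 16.6 × 1.3268 = 22.0256 m/s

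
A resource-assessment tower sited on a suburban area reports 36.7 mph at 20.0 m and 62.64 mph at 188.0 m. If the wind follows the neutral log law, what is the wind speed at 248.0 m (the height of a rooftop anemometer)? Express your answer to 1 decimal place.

65.8 mph

Log law: V ∝ ln(z/z₀). From the pair, with r = V₁/V₂ = 0.58589,
ln z₀ = (ln z₁ − r·ln z₂)/(1 − r) = (2.9957 − 0.58589×5.2364)/0.41411 = -0.1744 → z₀ = 0.8399 m
V₃ = V₁ · ln(z₃/z₀)/ln(z₁/z₀) = 36.7 × 5.6879/3.1702 = 65.8466 mph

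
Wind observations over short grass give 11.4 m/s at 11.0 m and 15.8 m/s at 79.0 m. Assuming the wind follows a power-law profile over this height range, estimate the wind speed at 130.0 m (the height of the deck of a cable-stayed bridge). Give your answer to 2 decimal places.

17.16 m/s

First find α: α = ln(V₂/V₁)/ln(z₂/z₁) = ln(15.8/11.4)/ln(79.0/11.0) = 0.32640/1.97155 = 0.1656
Extrapolate from 79.0 m to 130.0 m: V₃ = 15.8 × (130.0/79.0)^0.1656 = 15.8 × 1.0860 = 17.1581 m/s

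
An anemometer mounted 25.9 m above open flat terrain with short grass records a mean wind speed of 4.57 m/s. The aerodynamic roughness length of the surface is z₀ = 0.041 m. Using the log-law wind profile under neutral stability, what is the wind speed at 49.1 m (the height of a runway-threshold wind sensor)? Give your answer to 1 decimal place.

5.0 m/s

Log law: V(z) ∝ ln(z/z₀), so V₂/V₁ = ln(z₂/z₀) / ln(z₁/z₀).
ln(49.1/0.041) = 7.0880, ln(25.9/0.041) = 6.4484
V₂ = 4.57 × 7.0880/6.4484 = 4.57 × 1.0992 = 5.0233 m/s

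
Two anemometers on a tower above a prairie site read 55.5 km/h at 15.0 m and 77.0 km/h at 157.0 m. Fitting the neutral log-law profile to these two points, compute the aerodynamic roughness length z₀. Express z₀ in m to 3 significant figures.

Log law: V(z) ∝ ln(z/z₀). With r = V₁/V₂ = 55.5/77.0 = 0.72078,
r · ln(z₂/z₀) = ln(z₁/z₀) ⇒ ln z₀ = (ln z₁ − r·ln z₂)/(1 − r)
ln z₀ = (2.70805 − 0.72078×5.05625) / 0.27922 = -3.3536
z₀ = exp(-3.3536) = 0.03496 m

z₀ ≈ 0.0350 m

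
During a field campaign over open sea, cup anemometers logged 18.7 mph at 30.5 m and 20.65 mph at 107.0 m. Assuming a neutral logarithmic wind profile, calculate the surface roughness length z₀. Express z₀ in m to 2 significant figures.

Log law: V(z) ∝ ln(z/z₀). With r = V₁/V₂ = 18.7/20.65 = 0.90557,
r · ln(z₂/z₀) = ln(z₁/z₀) ⇒ ln z₀ = (ln z₁ − r·ln z₂)/(1 − r)
ln z₀ = (3.41773 − 0.90557×4.67283) / 0.09443 = -8.6184
z₀ = exp(-8.6184) = 0.0001808 m

z₀ ≈ 0.00018 m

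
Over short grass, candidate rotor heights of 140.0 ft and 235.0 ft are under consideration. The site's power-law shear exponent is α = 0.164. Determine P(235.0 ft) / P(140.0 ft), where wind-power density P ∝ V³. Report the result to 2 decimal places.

Speed ratio: V_B/V_A = (z_B/z_A)^α = (235.0/140.0)^0.164 = (1.6786)^0.164 = 1.08865
Power-density ratio: P_B/P_A = (V_B/V_A)³ = (1.08865)³ = 1.29024

1.29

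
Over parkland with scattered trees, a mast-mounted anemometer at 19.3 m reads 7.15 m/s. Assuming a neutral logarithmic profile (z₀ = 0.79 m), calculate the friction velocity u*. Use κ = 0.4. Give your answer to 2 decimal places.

Log law: V(z) = (u*/κ) · ln(z/z₀) ⇒ u* = κ · V / ln(z/z₀)
u* = 0.4 × 7.15 / ln(19.3/0.79) = 0.4 × 7.15 / 3.1958
   = 2.8600 / 3.1958 = 0.8949 m/s

u* ≈ 0.89 m/s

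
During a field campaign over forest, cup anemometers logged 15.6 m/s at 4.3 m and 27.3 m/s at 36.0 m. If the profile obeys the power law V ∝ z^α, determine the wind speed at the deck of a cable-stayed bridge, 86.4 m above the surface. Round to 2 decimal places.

First find α: α = ln(V₂/V₁)/ln(z₂/z₁) = ln(27.3/15.6)/ln(36.0/4.3) = 0.55962/2.12490 = 0.2634
Extrapolate from 36.0 m to 86.4 m: V₃ = 27.3 × (86.4/36.0)^0.2634 = 27.3 × 1.2593 = 34.3792 m/s

34.38 m/s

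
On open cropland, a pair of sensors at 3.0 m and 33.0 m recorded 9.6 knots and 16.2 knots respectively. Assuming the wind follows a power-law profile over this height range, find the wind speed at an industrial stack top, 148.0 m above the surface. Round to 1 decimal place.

First find α: α = ln(V₂/V₁)/ln(z₂/z₁) = ln(16.2/9.6)/ln(33.0/3.0) = 0.52325/2.39790 = 0.2182
Extrapolate from 33.0 m to 148.0 m: V₃ = 16.2 × (148.0/33.0)^0.2182 = 16.2 × 1.3875 = 22.4768 knots

22.5 knots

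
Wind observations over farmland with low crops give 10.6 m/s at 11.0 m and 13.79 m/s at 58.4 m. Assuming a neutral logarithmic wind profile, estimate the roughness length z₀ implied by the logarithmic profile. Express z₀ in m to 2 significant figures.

Log law: V(z) ∝ ln(z/z₀). With r = V₁/V₂ = 10.6/13.79 = 0.76867,
r · ln(z₂/z₀) = ln(z₁/z₀) ⇒ ln z₀ = (ln z₁ − r·ln z₂)/(1 − r)
ln z₀ = (2.39790 − 0.76867×4.06732) / 0.23133 = -3.1494
z₀ = exp(-3.1494) = 0.04288 m

z₀ ≈ 0.043 m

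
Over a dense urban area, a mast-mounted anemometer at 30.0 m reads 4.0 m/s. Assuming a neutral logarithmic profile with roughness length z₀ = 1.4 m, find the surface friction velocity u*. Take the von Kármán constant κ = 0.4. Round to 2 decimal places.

u* ≈ 0.52 m/s

Log law: V(z) = (u*/κ) · ln(z/z₀) ⇒ u* = κ · V / ln(z/z₀)
u* = 0.4 × 4.0 / ln(30.0/1.4) = 0.4 × 4.0 / 3.0647
   = 1.6000 / 3.0647 = 0.5221 m/s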